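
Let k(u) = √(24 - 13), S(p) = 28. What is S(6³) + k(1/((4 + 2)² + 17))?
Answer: 28 + √11 ≈ 31.317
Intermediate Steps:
k(u) = √11
S(6³) + k(1/((4 + 2)² + 17)) = 28 + √11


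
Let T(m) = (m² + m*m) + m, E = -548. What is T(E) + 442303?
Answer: 1042363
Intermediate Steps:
T(m) = m + 2*m² (T(m) = (m² + m²) + m = 2*m² + m = m + 2*m²)
T(E) + 442303 = -548*(1 + 2*(-548)) + 442303 = -548*(1 - 1096) + 442303 = -548*(-1095) + 442303 = 600060 + 442303 = 1042363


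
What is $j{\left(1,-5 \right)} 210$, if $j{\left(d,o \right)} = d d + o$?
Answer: $-840$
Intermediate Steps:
$j{\left(d,o \right)} = o + d^{2}$ ($j{\left(d,o \right)} = d^{2} + o = o + d^{2}$)
$j{\left(1,-5 \right)} 210 = \left(-5 + 1^{2}\right) 210 = \left(-5 + 1\right) 210 = \left(-4\right) 210 = -840$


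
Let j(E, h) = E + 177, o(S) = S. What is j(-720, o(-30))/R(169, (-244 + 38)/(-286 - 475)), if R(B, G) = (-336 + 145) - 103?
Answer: 181/98 ≈ 1.8469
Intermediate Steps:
j(E, h) = 177 + E
R(B, G) = -294 (R(B, G) = -191 - 103 = -294)
j(-720, o(-30))/R(169, (-244 + 38)/(-286 - 475)) = (177 - 720)/(-294) = -543*(-1/294) = 181/98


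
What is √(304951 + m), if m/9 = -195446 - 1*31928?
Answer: I*√1741415 ≈ 1319.6*I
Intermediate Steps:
m = -2046366 (m = 9*(-195446 - 1*31928) = 9*(-195446 - 31928) = 9*(-227374) = -2046366)
√(304951 + m) = √(304951 - 2046366) = √(-1741415) = I*√1741415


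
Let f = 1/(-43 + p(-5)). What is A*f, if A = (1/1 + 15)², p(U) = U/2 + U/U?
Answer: -512/89 ≈ -5.7528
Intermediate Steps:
p(U) = 1 + U/2 (p(U) = U*(½) + 1 = U/2 + 1 = 1 + U/2)
A = 256 (A = (1 + 15)² = 16² = 256)
f = -2/89 (f = 1/(-43 + (1 + (½)*(-5))) = 1/(-43 + (1 - 5/2)) = 1/(-43 - 3/2) = 1/(-89/2) = -2/89 ≈ -0.022472)
A*f = 256*(-2/89) = -512/89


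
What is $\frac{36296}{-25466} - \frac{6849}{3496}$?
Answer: $- \frac{150653725}{44514568} \approx -3.3844$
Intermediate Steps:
$\frac{36296}{-25466} - \frac{6849}{3496} = 36296 \left(- \frac{1}{25466}\right) - \frac{6849}{3496} = - \frac{18148}{12733} - \frac{6849}{3496} = - \frac{150653725}{44514568}$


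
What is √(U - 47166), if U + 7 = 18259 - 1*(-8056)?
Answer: I*√20858 ≈ 144.42*I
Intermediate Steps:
U = 26308 (U = -7 + (18259 - 1*(-8056)) = -7 + (18259 + 8056) = -7 + 26315 = 26308)
√(U - 47166) = √(26308 - 47166) = √(-20858) = I*√20858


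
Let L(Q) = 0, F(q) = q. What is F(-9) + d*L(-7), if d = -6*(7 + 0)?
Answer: -9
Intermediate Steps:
d = -42 (d = -6*7 = -42)
F(-9) + d*L(-7) = -9 - 42*0 = -9 + 0 = -9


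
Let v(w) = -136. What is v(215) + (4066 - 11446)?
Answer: -7516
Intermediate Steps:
v(215) + (4066 - 11446) = -136 + (4066 - 11446) = -136 - 7380 = -7516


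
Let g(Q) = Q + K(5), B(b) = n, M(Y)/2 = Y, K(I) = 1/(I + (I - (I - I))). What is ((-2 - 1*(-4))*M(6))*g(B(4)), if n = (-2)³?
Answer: -948/5 ≈ -189.60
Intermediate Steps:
K(I) = 1/(2*I) (K(I) = 1/(I + (I - 1*0)) = 1/(I + (I + 0)) = 1/(I + I) = 1/(2*I))
M(Y) = 2*Y
n = -8
B(b) = -8
g(Q) = ⅒ + Q (g(Q) = Q + (½)/5 = Q + (½)*(⅕) = Q + ⅒ = ⅒ + Q)
((-2 - 1*(-4))*M(6))*g(B(4)) = ((-2 - 1*(-4))*(2*6))*(⅒ - 8) = ((-2 + 4)*12)*(-79/10) = (2*12)*(-79/10) = 24*(-79/10) = -948/5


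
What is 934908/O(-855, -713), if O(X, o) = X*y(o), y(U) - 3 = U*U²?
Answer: 155818/51651560895 ≈ 3.0167e-6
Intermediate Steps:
y(U) = 3 + U³ (y(U) = 3 + U*U² = 3 + U³)
O(X, o) = X*(3 + o³)
934908/O(-855, -713) = 934908/((-855*(3 + (-713)³))) = 934908/((-855*(3 - 362467097))) = 934908/((-855*(-362467094))) = 934908/309909365370 = 934908*(1/309909365370) = 155818/51651560895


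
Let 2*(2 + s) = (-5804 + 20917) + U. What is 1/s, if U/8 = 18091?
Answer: 2/159837 ≈ 1.2513e-5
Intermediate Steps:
U = 144728 (U = 8*18091 = 144728)
s = 159837/2 (s = -2 + ((-5804 + 20917) + 144728)/2 = -2 + (15113 + 144728)/2 = -2 + (½)*159841 = -2 + 159841/2 = 159837/2 ≈ 79919.)
1/s = 1/(159837/2) = 2/159837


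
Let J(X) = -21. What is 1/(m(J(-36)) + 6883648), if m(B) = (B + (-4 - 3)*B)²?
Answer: 1/6899524 ≈ 1.4494e-7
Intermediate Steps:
m(B) = 36*B² (m(B) = (B - 7*B)² = (-6*B)² = 36*B²)
1/(m(J(-36)) + 6883648) = 1/(36*(-21)² + 6883648) = 1/(36*441 + 6883648) = 1/(15876 + 6883648) = 1/6899524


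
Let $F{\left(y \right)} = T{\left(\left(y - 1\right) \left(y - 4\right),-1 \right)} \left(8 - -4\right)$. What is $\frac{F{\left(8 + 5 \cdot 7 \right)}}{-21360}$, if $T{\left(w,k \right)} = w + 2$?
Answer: $- \frac{82}{89} \approx -0.92135$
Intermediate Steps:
$T{\left(w,k \right)} = 2 + w$
$F{\left(y \right)} = 24 + 12 \left(-1 + y\right) \left(-4 + y\right)$ ($F{\left(y \right)} = \left(2 + \left(y - 1\right) \left(y - 4\right)\right) \left(8 - -4\right) = \left(2 + \left(-1 + y\right) \left(-4 + y\right)\right) \left(8 + 4\right) = \left(2 + \left(-1 + y\right) \left(-4 + y\right)\right) 12 = 24 + 12 \left(-1 + y\right) \left(-4 + y\right)$)
$\frac{F{\left(8 + 5 \cdot 7 \right)}}{-21360} = \frac{72 - 60 \left(8 + 5 \cdot 7\right) + 12 \left(8 + 5 \cdot 7\right)^{2}}{-21360} = \left(72 - 60 \left(8 + 35\right) + 12 \left(8 + 35\right)^{2}\right) \left(- \frac{1}{21360}\right) = \left(72 - 2580 + 12 \cdot 43^{2}\right) \left(- \frac{1}{21360}\right) = \left(72 - 2580 + 12 \cdot 1849\right) \left(- \frac{1}{21360}\right) = \left(72 - 2580 + 22188\right) \left(- \frac{1}{21360}\right) = 19680 \left(- \frac{1}{21360}\right) = - \frac{82}{89}$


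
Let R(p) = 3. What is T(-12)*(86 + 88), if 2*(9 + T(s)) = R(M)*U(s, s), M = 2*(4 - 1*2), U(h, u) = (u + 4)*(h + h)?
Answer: 48546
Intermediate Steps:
U(h, u) = 2*h*(4 + u) (U(h, u) = (4 + u)*(2*h) = 2*h*(4 + u))
M = 4 (M = 2*(4 - 2) = 2*2 = 4)
T(s) = -9 + 3*s*(4 + s) (T(s) = -9 + (3*(2*s*(4 + s)))/2 = -9 + (6*s*(4 + s))/2 = -9 + 3*s*(4 + s))
T(-12)*(86 + 88) = (-9 + 3*(-12)*(4 - 12))*(86 + 88) = (-9 + 3*(-12)*(-8))*174 = (-9 + 288)*174 = 279*174 = 48546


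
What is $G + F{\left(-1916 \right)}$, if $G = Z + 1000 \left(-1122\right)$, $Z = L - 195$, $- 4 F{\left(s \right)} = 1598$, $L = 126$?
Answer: $- \frac{2244937}{2} \approx -1.1225 \cdot 10^{6}$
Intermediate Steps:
$F{\left(s \right)} = - \frac{799}{2}$ ($F{\left(s \right)} = \left(- \frac{1}{4}\right) 1598 = - \frac{799}{2}$)
$Z = -69$ ($Z = 126 - 195 = -69$)
$G = -1122069$ ($G = -69 + 1000 \left(-1122\right) = -69 - 1122000 = -1122069$)
$G + F{\left(-1916 \right)} = -1122069 - \frac{799}{2} = - \frac{2244937}{2}$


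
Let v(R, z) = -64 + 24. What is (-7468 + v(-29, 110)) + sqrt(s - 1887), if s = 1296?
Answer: -7508 + I*sqrt(591) ≈ -7508.0 + 24.31*I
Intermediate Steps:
v(R, z) = -40
(-7468 + v(-29, 110)) + sqrt(s - 1887) = (-7468 - 40) + sqrt(1296 - 1887) = -7508 + sqrt(-591) = -7508 + I*sqrt(591)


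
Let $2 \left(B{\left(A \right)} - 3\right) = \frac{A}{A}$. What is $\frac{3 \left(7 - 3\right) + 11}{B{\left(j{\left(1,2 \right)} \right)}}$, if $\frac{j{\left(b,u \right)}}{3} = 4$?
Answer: $\frac{46}{7} \approx 6.5714$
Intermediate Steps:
$j{\left(b,u \right)} = 12$ ($j{\left(b,u \right)} = 3 \cdot 4 = 12$)
$B{\left(A \right)} = \frac{7}{2}$ ($B{\left(A \right)} = 3 + \frac{A \frac{1}{A}}{2} = 3 + \frac{1}{2} \cdot 1 = 3 + \frac{1}{2} = \frac{7}{2}$)
$\frac{3 \left(7 - 3\right) + 11}{B{\left(j{\left(1,2 \right)} \right)}} = \frac{3 \left(7 - 3\right) + 11}{\frac{7}{2}} = \left(3 \cdot 4 + 11\right) \frac{2}{7} = \left(12 + 11\right) \frac{2}{7} = 23 \cdot \frac{2}{7} = \frac{46}{7}$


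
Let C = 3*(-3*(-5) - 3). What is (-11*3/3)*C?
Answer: -396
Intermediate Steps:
C = 36 (C = 3*(15 - 3) = 3*12 = 36)
(-11*3/3)*C = -11*3/3*36 = -11*3*(⅓)*36 = -11*36 = -396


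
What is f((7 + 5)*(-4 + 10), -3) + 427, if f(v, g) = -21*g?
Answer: 490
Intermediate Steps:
f((7 + 5)*(-4 + 10), -3) + 427 = -21*(-3) + 427 = 63 + 427 = 490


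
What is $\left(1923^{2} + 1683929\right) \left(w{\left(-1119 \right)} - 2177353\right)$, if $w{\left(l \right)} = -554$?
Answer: $-11721186211206$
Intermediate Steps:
$\left(1923^{2} + 1683929\right) \left(w{\left(-1119 \right)} - 2177353\right) = \left(1923^{2} + 1683929\right) \left(-554 - 2177353\right) = \left(3697929 + 1683929\right) \left(-2177907\right) = 5381858 \left(-2177907\right) = -11721186211206$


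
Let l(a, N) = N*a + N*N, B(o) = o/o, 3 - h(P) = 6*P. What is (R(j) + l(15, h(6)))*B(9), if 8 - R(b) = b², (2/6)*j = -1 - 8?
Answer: -127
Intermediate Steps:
h(P) = 3 - 6*P
B(o) = 1
j = -27 (j = 3*(-1 - 8) = 3*(-9) = -27)
R(b) = 8 - b²
l(a, N) = N² + N*a (l(a, N) = N*a + N² = N² + N*a)
(R(j) + l(15, h(6)))*B(9) = ((8 - 1*(-27)²) + (3 - 6*6)*((3 - 6*6) + 15))*1 = ((8 - 1*729) + (3 - 36)*((3 - 36) + 15))*1 = ((8 - 729) - 33*(-33 + 15))*1 = (-721 - 33*(-18))*1 = (-721 + 594)*1 = -127*1 = -127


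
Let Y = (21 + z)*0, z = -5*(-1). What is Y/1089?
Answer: 0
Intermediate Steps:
z = 5
Y = 0 (Y = (21 + 5)*0 = 26*0 = 0)
Y/1089 = 0/1089 = (1/1089)*0 = 0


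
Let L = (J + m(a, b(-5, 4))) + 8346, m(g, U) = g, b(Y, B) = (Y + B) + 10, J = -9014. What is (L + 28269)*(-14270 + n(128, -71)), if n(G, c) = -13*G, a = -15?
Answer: -439555324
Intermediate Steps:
b(Y, B) = 10 + B + Y (b(Y, B) = (B + Y) + 10 = 10 + B + Y)
L = -683 (L = (-9014 - 15) + 8346 = -9029 + 8346 = -683)
(L + 28269)*(-14270 + n(128, -71)) = (-683 + 28269)*(-14270 - 13*128) = 27586*(-14270 - 1664) = 27586*(-15934) = -439555324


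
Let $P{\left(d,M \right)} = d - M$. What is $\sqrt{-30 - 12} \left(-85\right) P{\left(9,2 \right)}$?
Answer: $- 595 i \sqrt{42} \approx - 3856.0 i$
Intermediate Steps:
$\sqrt{-30 - 12} \left(-85\right) P{\left(9,2 \right)} = \sqrt{-30 - 12} \left(-85\right) \left(9 - 2\right) = \sqrt{-42} \left(-85\right) \left(9 - 2\right) = i \sqrt{42} \left(-85\right) 7 = - 85 i \sqrt{42} \cdot 7 = - 595 i \sqrt{42}$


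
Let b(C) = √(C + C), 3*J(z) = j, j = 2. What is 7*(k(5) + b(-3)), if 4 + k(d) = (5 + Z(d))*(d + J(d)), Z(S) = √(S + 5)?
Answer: 511/3 + 119*√10/3 + 7*I*√6 ≈ 295.77 + 17.146*I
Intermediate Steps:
J(z) = ⅔ (J(z) = (⅓)*2 = ⅔)
Z(S) = √(5 + S)
k(d) = -4 + (5 + √(5 + d))*(⅔ + d) (k(d) = -4 + (5 + √(5 + d))*(d + ⅔) = -4 + (5 + √(5 + d))*(⅔ + d))
b(C) = √2*√C (b(C) = √(2*C) = √2*√C)
7*(k(5) + b(-3)) = 7*((-⅔ + 5*5 + 2*√(5 + 5)/3 + 5*√(5 + 5)) + √2*√(-3)) = 7*((-⅔ + 25 + 2*√10/3 + 5*√10) + √2*(I*√3)) = 7*((73/3 + 17*√10/3) + I*√6) = 7*(73/3 + 17*√10/3 + I*√6) = 511/3 + 119*√10/3 + 7*I*√6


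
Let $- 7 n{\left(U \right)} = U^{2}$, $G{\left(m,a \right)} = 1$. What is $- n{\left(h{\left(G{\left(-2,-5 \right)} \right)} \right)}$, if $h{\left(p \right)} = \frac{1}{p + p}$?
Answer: $\frac{1}{28} \approx 0.035714$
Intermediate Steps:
$h{\left(p \right)} = \frac{1}{2 p}$
$n{\left(U \right)} = - \frac{U^{2}}{7}$
$- n{\left(h{\left(G{\left(-2,-5 \right)} \right)} \right)} = - \frac{\left(-1\right) \left(\frac{1}{2 \cdot 1}\right)^{2}}{7} = - \frac{\left(-1\right) \left(\frac{1}{2} \cdot 1\right)^{2}}{7} = - \frac{-1}{7 \cdot 4} = \left(-1\right) \left(- \frac{1}{28}\right) = \frac{1}{28}$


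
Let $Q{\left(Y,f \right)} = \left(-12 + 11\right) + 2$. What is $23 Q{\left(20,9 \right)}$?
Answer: $23$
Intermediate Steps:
$Q{\left(Y,f \right)} = 1$ ($Q{\left(Y,f \right)} = -1 + 2 = 1$)
$23 Q{\left(20,9 \right)} = 23 \cdot 1 = 23$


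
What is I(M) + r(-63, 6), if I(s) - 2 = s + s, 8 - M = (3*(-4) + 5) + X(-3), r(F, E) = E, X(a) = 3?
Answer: 32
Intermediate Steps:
M = 12 (M = 8 - ((3*(-4) + 5) + 3) = 8 - ((-12 + 5) + 3) = 8 - (-7 + 3) = 8 - 1*(-4) = 8 + 4 = 12)
I(s) = 2 + 2*s (I(s) = 2 + (s + s) = 2 + 2*s)
I(M) + r(-63, 6) = (2 + 2*12) + 6 = (2 + 24) + 6 = 26 + 6 = 32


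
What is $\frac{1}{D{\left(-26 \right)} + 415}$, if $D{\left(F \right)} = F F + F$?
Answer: $\frac{1}{1065} \approx 0.00093897$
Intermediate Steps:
$D{\left(F \right)} = F + F^{2}$ ($D{\left(F \right)} = F^{2} + F = F + F^{2}$)
$\frac{1}{D{\left(-26 \right)} + 415} = \frac{1}{- 26 \left(1 - 26\right) + 415} = \frac{1}{\left(-26\right) \left(-25\right) + 415} = \frac{1}{650 + 415} = \frac{1}{1065}$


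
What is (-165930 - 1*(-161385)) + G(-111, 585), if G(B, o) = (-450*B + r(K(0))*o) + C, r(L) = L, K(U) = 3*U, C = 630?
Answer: 46035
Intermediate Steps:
G(B, o) = 630 - 450*B (G(B, o) = (-450*B + (3*0)*o) + 630 = (-450*B + 0*o) + 630 = (-450*B + 0) + 630 = -450*B + 630 = 630 - 450*B)
(-165930 - 1*(-161385)) + G(-111, 585) = (-165930 - 1*(-161385)) + (630 - 450*(-111)) = (-165930 + 161385) + (630 + 49950) = -4545 + 50580 = 46035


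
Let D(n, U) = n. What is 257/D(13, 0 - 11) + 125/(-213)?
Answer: 53116/2769 ≈ 19.182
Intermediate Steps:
257/D(13, 0 - 11) + 125/(-213) = 257/13 + 125/(-213) = 257*(1/13) + 125*(-1/213) = 257/13 - 125/213 = 53116/2769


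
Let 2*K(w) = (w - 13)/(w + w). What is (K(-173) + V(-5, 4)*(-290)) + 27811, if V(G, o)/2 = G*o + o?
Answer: 12833579/346 ≈ 37091.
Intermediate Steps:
V(G, o) = 2*o + 2*G*o (V(G, o) = 2*(G*o + o) = 2*(o + G*o) = 2*o + 2*G*o)
K(w) = (-13 + w)/(4*w) (K(w) = ((w - 13)/(w + w))/2 = ((-13 + w)/((2*w)))/2 = ((-13 + w)*(1/(2*w)))/2 = ((-13 + w)/(2*w))/2 = (-13 + w)/(4*w))
(K(-173) + V(-5, 4)*(-290)) + 27811 = ((¼)*(-13 - 173)/(-173) + (2*4*(1 - 5))*(-290)) + 27811 = ((¼)*(-1/173)*(-186) + (2*4*(-4))*(-290)) + 27811 = (93/346 - 32*(-290)) + 27811 = (93/346 + 9280) + 27811 = 3210973/346 + 27811 = 12833579/346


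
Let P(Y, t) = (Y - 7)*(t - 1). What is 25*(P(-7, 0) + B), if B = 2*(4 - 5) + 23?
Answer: 875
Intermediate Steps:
B = 21 (B = 2*(-1) + 23 = -2 + 23 = 21)
P(Y, t) = (-1 + t)*(-7 + Y) (P(Y, t) = (-7 + Y)*(-1 + t) = (-1 + t)*(-7 + Y))
25*(P(-7, 0) + B) = 25*((7 - 1*(-7) - 7*0 - 7*0) + 21) = 25*((7 + 7 + 0 + 0) + 21) = 25*(14 + 21) = 25*35 = 875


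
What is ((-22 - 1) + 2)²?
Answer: 441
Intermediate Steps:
((-22 - 1) + 2)² = (-23 + 2)² = (-21)² = 441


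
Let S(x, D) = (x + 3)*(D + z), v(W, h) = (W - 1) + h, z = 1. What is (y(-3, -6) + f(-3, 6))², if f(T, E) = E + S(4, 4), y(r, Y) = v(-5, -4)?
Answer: 961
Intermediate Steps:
v(W, h) = -1 + W + h (v(W, h) = (-1 + W) + h = -1 + W + h)
y(r, Y) = -10 (y(r, Y) = -1 - 5 - 4 = -10)
S(x, D) = (1 + D)*(3 + x) (S(x, D) = (x + 3)*(D + 1) = (3 + x)*(1 + D) = (1 + D)*(3 + x))
f(T, E) = 35 + E (f(T, E) = E + (3 + 4 + 3*4 + 4*4) = E + (3 + 4 + 12 + 16) = E + 35 = 35 + E)
(y(-3, -6) + f(-3, 6))² = (-10 + (35 + 6))² = (-10 + 41)² = 31² = 961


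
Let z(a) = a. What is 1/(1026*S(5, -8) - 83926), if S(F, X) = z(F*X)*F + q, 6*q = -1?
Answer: -1/289297 ≈ -3.4567e-6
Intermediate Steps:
q = -⅙ (q = (⅙)*(-1) = -⅙ ≈ -0.16667)
S(F, X) = -⅙ + X*F² (S(F, X) = (F*X)*F - ⅙ = X*F² - ⅙ = -⅙ + X*F²)
1/(1026*S(5, -8) - 83926) = 1/(1026*(-⅙ - 8*5²) - 83926) = 1/(1026*(-⅙ - 8*25) - 83926) = 1/(1026*(-⅙ - 200) - 83926) = 1/(1026*(-1201/6) - 83926) = 1/(-205371 - 83926) = 1/(-289297) = -1/289297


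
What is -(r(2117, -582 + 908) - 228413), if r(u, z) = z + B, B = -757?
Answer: 228844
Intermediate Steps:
r(u, z) = -757 + z (r(u, z) = z - 757 = -757 + z)
-(r(2117, -582 + 908) - 228413) = -((-757 + (-582 + 908)) - 228413) = -((-757 + 326) - 228413) = -(-431 - 228413) = -1*(-228844) = 228844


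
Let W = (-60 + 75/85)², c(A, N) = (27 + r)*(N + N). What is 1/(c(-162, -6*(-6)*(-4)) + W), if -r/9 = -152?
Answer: -289/115098615 ≈ -2.5109e-6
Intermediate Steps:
r = 1368 (r = -9*(-152) = 1368)
c(A, N) = 2790*N (c(A, N) = (27 + 1368)*(N + N) = 1395*(2*N) = 2790*N)
W = 1010025/289 (W = (-60 + 75*(1/85))² = (-60 + 15/17)² = (-1005/17)² = 1010025/289 ≈ 3494.9)
1/(c(-162, -6*(-6)*(-4)) + W) = 1/(2790*(-6*(-6)*(-4)) + 1010025/289) = 1/(2790*(36*(-4)) + 1010025/289) = 1/(2790*(-144) + 1010025/289) = 1/(-401760 + 1010025/289) = 1/(-115098615/289) = -289/115098615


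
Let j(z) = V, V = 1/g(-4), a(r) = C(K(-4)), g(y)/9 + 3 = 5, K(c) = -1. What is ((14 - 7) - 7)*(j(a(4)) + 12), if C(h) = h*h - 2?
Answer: 0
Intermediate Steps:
C(h) = -2 + h² (C(h) = h² - 2 = -2 + h²)
g(y) = 18 (g(y) = -27 + 9*5 = -27 + 45 = 18)
a(r) = -1 (a(r) = -2 + (-1)² = -2 + 1 = -1)
V = 1/18 ≈ 0.055556
j(z) = 1/18
((14 - 7) - 7)*(j(a(4)) + 12) = ((14 - 7) - 7)*(1/18 + 12) = (7 - 7)*(217/18) = 0*(217/18) = 0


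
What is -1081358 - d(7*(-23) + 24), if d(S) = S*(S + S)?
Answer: -1118896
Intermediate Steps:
d(S) = 2*S² (d(S) = S*(2*S) = 2*S²)
-1081358 - d(7*(-23) + 24) = -1081358 - 2*(7*(-23) + 24)² = -1081358 - 2*(-161 + 24)² = -1081358 - 2*(-137)² = -1081358 - 2*18769 = -1081358 - 1*37538 = -1081358 - 37538 = -1118896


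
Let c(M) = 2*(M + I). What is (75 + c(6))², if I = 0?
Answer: 7569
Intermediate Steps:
c(M) = 2*M (c(M) = 2*(M + 0) = 2*M)
(75 + c(6))² = (75 + 2*6)² = (75 + 12)² = 87² = 7569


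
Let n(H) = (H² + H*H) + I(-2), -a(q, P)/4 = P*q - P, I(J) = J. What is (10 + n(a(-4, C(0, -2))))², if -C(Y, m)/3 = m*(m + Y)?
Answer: 13272883264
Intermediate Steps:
C(Y, m) = -3*m*(Y + m) (C(Y, m) = -3*m*(m + Y) = -3*m*(Y + m))
a(q, P) = 4*P - 4*P*q (a(q, P) = -4*(P*q - P) = -4*(-P + P*q) = 4*P - 4*P*q)
n(H) = -2 + 2*H² (n(H) = (H² + H*H) - 2 = (H² + H²) - 2 = 2*H² - 2 = -2 + 2*H²)
(10 + n(a(-4, C(0, -2))))² = (10 + (-2 + 2*(4*(-3*(-2)*(0 - 2))*(1 - 1*(-4)))²))² = (10 + (-2 + 2*(4*(-3*(-2)*(-2))*(1 + 4))²))² = (10 + (-2 + 2*(4*(-12)*5)²))² = (10 + (-2 + 2*(-240)²))² = (10 + (-2 + 2*57600))² = (10 + (-2 + 115200))² = (10 + 115198)² = 115208² = 13272883264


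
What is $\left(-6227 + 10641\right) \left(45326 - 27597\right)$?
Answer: $78255806$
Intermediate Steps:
$\left(-6227 + 10641\right) \left(45326 - 27597\right) = 4414 \cdot 17729 = 78255806$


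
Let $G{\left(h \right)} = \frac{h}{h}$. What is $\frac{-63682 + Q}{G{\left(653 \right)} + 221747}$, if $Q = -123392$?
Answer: $- \frac{31179}{36958} \approx -0.84363$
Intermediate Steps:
$G{\left(h \right)} = 1$
$\frac{-63682 + Q}{G{\left(653 \right)} + 221747} = \frac{-63682 - 123392}{1 + 221747} = - \frac{187074}{221748} = \left(-187074\right) \frac{1}{221748} = - \frac{31179}{36958}$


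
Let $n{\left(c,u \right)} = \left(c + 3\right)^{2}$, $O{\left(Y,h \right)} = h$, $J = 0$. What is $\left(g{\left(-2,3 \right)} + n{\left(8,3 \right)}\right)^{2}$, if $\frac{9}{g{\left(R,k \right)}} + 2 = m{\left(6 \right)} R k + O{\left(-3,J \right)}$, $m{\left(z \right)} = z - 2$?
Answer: $\frac{9840769}{676} \approx 14557.0$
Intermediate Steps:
$m{\left(z \right)} = -2 + z$ ($m{\left(z \right)} = z - 2 = -2 + z$)
$n{\left(c,u \right)} = \left(3 + c\right)^{2}$
$g{\left(R,k \right)} = \frac{9}{-2 + 4 R k}$ ($g{\left(R,k \right)} = \frac{9}{-2 + \left(\left(-2 + 6\right) R k + 0\right)} = \frac{9}{-2 + \left(4 R k + 0\right)} = \frac{9}{-2 + 4 R k}$)
$\left(g{\left(-2,3 \right)} + n{\left(8,3 \right)}\right)^{2} = \left(\frac{9}{2 \left(-1 + 2 \left(-2\right) 3\right)} + \left(3 + 8\right)^{2}\right)^{2} = \left(\frac{9}{2 \left(-1 - 12\right)} + 11^{2}\right)^{2} = \left(\frac{9}{2 \left(-13\right)} + 121\right)^{2} = \left(\frac{9}{2} \left(- \frac{1}{13}\right) + 121\right)^{2} = \left(- \frac{9}{26} + 121\right)^{2} = \left(\frac{3137}{26}\right)^{2} = \frac{9840769}{676}$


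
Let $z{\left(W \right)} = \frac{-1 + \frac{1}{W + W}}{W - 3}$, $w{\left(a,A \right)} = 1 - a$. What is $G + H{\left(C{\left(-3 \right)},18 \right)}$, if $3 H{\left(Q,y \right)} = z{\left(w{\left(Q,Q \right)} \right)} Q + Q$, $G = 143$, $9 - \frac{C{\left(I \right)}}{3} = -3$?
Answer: $\frac{103288}{665} \approx 155.32$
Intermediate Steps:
$C{\left(I \right)} = 36$ ($C{\left(I \right)} = 27 - -9 = 27 + 9 = 36$)
$z{\left(W \right)} = \frac{-1 + \frac{1}{2 W}}{-3 + W}$
$H{\left(Q,y \right)} = \frac{Q}{3} + \frac{Q \left(- \frac{1}{2} + Q\right)}{3 \left(1 - Q\right) \left(-2 - Q\right)}$ ($H{\left(Q,y \right)} = \frac{\frac{\frac{1}{2} - \left(1 - Q\right)}{\left(1 - Q\right) \left(-3 - \left(-1 + Q\right)\right)} Q + Q}{3} = \frac{\frac{\frac{1}{2} + \left(-1 + Q\right)}{\left(1 - Q\right) \left(-2 - Q\right)} Q + Q}{3} = \frac{\frac{- \frac{1}{2} + Q}{\left(1 - Q\right) \left(-2 - Q\right)} Q + Q}{3} = \frac{\frac{Q \left(- \frac{1}{2} + Q\right)}{\left(1 - Q\right) \left(-2 - Q\right)} + Q}{3} = \frac{Q + \frac{Q \left(- \frac{1}{2} + Q\right)}{\left(1 - Q\right) \left(-2 - Q\right)}}{3} = \frac{Q}{3} + \frac{Q \left(- \frac{1}{2} + Q\right)}{3 \left(1 - Q\right) \left(-2 - Q\right)}$)
$G + H{\left(C{\left(-3 \right)},18 \right)} = 143 + \frac{1}{6} \cdot 36 \frac{1}{-2 + 36 + 36^{2}} \left(-5 + 2 \cdot 36^{2} + 4 \cdot 36\right) = 143 + \frac{1}{6} \cdot 36 \frac{1}{-2 + 36 + 1296} \left(-5 + 2 \cdot 1296 + 144\right) = 143 + \frac{1}{6} \cdot 36 \cdot \frac{1}{1330} \left(-5 + 2592 + 144\right) = 143 + \frac{1}{6} \cdot 36 \cdot \frac{1}{1330} \cdot 2731 = 143 + \frac{8193}{665} = \frac{103288}{665}$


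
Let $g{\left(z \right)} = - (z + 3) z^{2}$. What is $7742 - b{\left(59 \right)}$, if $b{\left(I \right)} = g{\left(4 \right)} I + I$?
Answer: $14291$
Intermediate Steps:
$g{\left(z \right)} = z^{2} \left(-3 - z\right)$ ($g{\left(z \right)} = - (3 + z) z^{2} = \left(-3 - z\right) z^{2} = z^{2} \left(-3 - z\right)$)
$b{\left(I \right)} = - 111 I$ ($b{\left(I \right)} = 4^{2} \left(-3 - 4\right) I + I = 16 \left(-3 - 4\right) I + I = 16 \left(-7\right) I + I = - 112 I + I = - 111 I$)
$7742 - b{\left(59 \right)} = 7742 - \left(-111\right) 59 = 7742 - -6549 = 7742 + 6549 = 14291$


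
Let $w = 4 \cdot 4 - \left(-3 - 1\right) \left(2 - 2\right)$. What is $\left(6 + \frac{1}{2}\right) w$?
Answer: $104$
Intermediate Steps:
$w = 16$ ($w = 16 - \left(-4\right) 0 = 16 - 0 = 16 + 0 = 16$)
$\left(6 + \frac{1}{2}\right) w = \left(6 + \frac{1}{2}\right) 16 = \frac{13}{2} \cdot 16 = 104$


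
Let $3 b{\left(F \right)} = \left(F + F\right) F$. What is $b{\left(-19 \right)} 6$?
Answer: $1444$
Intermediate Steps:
$b{\left(F \right)} = \frac{2 F^{2}}{3}$ ($b{\left(F \right)} = \frac{\left(F + F\right) F}{3} = \frac{2 F F}{3} = \frac{2 F^{2}}{3}$)
$b{\left(-19 \right)} 6 = \frac{2 \left(-19\right)^{2}}{3} \cdot 6 = \frac{2}{3} \cdot 361 \cdot 6 = \frac{722}{3} \cdot 6 = 1444$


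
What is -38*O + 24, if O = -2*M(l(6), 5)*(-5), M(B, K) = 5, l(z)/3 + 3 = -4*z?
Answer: -1876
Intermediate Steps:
l(z) = -9 - 12*z (l(z) = -9 + 3*(-4*z) = -9 - 12*z)
O = 50 (O = -2*5*(-5) = -10*(-5) = 50)
-38*O + 24 = -38*50 + 24 = -1900 + 24 = -1876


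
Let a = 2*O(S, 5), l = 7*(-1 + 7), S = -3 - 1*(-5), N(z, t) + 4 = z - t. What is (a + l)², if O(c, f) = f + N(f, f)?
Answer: 1936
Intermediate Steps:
N(z, t) = -4 + z - t (N(z, t) = -4 + (z - t) = -4 + z - t)
S = 2 (S = -3 + 5 = 2)
O(c, f) = -4 + f (O(c, f) = f + (-4 + f - f) = f - 4 = -4 + f)
l = 42 (l = 7*6 = 42)
a = 2 (a = 2*(-4 + 5) = 2*1 = 2)
(a + l)² = (2 + 42)² = 44² = 1936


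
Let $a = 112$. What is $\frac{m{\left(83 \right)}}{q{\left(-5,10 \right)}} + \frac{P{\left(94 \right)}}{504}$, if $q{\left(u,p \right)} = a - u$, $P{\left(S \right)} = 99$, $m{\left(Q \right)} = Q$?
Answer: $\frac{5935}{6552} \approx 0.90583$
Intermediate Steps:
$q{\left(u,p \right)} = 112 - u$
$\frac{m{\left(83 \right)}}{q{\left(-5,10 \right)}} + \frac{P{\left(94 \right)}}{504} = \frac{83}{112 - -5} + \frac{99}{504} = \frac{83}{112 + 5} + 99 \cdot \frac{1}{504} = \frac{83}{117} + \frac{11}{56} = \frac{5935}{6552}$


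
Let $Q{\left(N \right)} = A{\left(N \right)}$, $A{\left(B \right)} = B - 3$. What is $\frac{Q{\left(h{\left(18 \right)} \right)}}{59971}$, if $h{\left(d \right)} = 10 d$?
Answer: $\frac{177}{59971} \approx 0.0029514$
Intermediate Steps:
$A{\left(B \right)} = -3 + B$
$Q{\left(N \right)} = -3 + N$
$\frac{Q{\left(h{\left(18 \right)} \right)}}{59971} = \frac{-3 + 10 \cdot 18}{59971} = \left(-3 + 180\right) \frac{1}{59971} = 177 \cdot \frac{1}{59971} = \frac{177}{59971}$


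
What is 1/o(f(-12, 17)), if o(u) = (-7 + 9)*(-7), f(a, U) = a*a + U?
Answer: -1/14 ≈ -0.071429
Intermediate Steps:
f(a, U) = U + a**2 (f(a, U) = a**2 + U = U + a**2)
o(u) = -14 (o(u) = 2*(-7) = -14)
1/o(f(-12, 17)) = 1/(-14) = -1/14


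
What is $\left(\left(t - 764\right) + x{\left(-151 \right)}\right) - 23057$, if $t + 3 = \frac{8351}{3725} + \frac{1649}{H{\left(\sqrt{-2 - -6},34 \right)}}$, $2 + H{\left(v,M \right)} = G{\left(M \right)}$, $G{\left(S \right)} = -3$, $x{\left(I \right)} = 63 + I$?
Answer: $- \frac{90292354}{3725} \approx -24240.0$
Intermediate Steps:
$H{\left(v,M \right)} = -5$ ($H{\left(v,M \right)} = -2 - 3 = -5$)
$t = - \frac{1231329}{3725}$ ($t = -3 + \left(\frac{8351}{3725} + \frac{1649}{-5}\right) = -3 + \left(8351 \cdot \frac{1}{3725} + 1649 \left(- \frac{1}{5}\right)\right) = -3 + \left(\frac{8351}{3725} - \frac{1649}{5}\right) = -3 - \frac{1220154}{3725} = - \frac{1231329}{3725} \approx -330.56$)
$\left(\left(t - 764\right) + x{\left(-151 \right)}\right) - 23057 = \left(\left(- \frac{1231329}{3725} - 764\right) + \left(63 - 151\right)\right) - 23057 = \left(\left(- \frac{1231329}{3725} - 764\right) - 88\right) - 23057 = \left(- \frac{4077229}{3725} - 88\right) - 23057 = - \frac{4405029}{3725} - 23057 = - \frac{90292354}{3725}$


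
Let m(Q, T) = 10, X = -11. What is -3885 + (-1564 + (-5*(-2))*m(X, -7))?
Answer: -5349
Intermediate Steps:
-3885 + (-1564 + (-5*(-2))*m(X, -7)) = -3885 + (-1564 - 5*(-2)*10) = -3885 + (-1564 + 10*10) = -3885 + (-1564 + 100) = -3885 - 1464 = -5349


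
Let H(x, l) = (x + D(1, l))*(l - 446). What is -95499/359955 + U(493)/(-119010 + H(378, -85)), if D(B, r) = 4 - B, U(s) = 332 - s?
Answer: -486156848/1835890485 ≈ -0.26481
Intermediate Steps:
H(x, l) = (-446 + l)*(3 + x) (H(x, l) = (x + (4 - 1*1))*(l - 446) = (x + (4 - 1))*(-446 + l) = (x + 3)*(-446 + l) = (3 + x)*(-446 + l) = (-446 + l)*(3 + x))
-95499/359955 + U(493)/(-119010 + H(378, -85)) = -95499/359955 + (332 - 1*493)/(-119010 + (-1338 - 446*378 + 3*(-85) - 85*378)) = -95499*1/359955 + (332 - 493)/(-119010 + (-1338 - 168588 - 255 - 32130)) = -10611/39995 - 161/(-119010 - 202311) = -10611/39995 - 161/(-321321) = -10611/39995 - 161*(-1/321321) = -10611/39995 + 23/45903 = -486156848/1835890485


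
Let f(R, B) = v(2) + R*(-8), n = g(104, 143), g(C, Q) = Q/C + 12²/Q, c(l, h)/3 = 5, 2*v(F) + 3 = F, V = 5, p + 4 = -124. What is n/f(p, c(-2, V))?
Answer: 2725/1170884 ≈ 0.0023273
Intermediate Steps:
p = -128 (p = -4 - 124 = -128)
v(F) = -3/2 + F/2
c(l, h) = 15 (c(l, h) = 3*5 = 15)
g(C, Q) = 144/Q + Q/C (g(C, Q) = Q/C + 144/Q = 144/Q + Q/C)
n = 2725/1144 (n = 144/143 + 143/104 = 144*(1/143) + 143*(1/104) = 144/143 + 11/8 = 2725/1144 ≈ 2.3820)
f(R, B) = -½ - 8*R (f(R, B) = (-3/2 + (½)*2) + R*(-8) = (-3/2 + 1) - 8*R = -½ - 8*R)
n/f(p, c(-2, V)) = 2725/(1144*(-½ - 8*(-128))) = 2725/(1144*(-½ + 1024)) = 2725/(1144*(2047/2)) = (2725/1144)*(2/2047) = 2725/1170884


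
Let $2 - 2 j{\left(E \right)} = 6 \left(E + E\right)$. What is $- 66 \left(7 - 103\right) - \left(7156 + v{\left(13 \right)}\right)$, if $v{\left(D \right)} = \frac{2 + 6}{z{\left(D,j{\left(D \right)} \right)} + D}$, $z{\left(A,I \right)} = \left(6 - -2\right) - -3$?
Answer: $- \frac{2461}{3} \approx -820.33$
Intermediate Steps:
$j{\left(E \right)} = 1 - 6 E$ ($j{\left(E \right)} = 1 - \frac{6 \left(E + E\right)}{2} = 1 - \frac{6 \cdot 2 E}{2} = 1 - \frac{12 E}{2} = 1 - 6 E$)
$z{\left(A,I \right)} = 11$ ($z{\left(A,I \right)} = \left(6 + 2\right) + 3 = 8 + 3 = 11$)
$v{\left(D \right)} = \frac{8}{11 + D}$ ($v{\left(D \right)} = \frac{2 + 6}{11 + D} = \frac{8}{11 + D}$)
$- 66 \left(7 - 103\right) - \left(7156 + v{\left(13 \right)}\right) = - 66 \left(7 - 103\right) - \left(7156 + \frac{8}{11 + 13}\right) = \left(-66\right) \left(-96\right) - \left(7156 + \frac{8}{24}\right) = 6336 - \left(7156 + 8 \cdot \frac{1}{24}\right) = 6336 - \frac{21469}{3} = - \frac{2461}{3}$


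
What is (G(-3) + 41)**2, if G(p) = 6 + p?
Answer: 1936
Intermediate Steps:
(G(-3) + 41)**2 = ((6 - 3) + 41)**2 = (3 + 41)**2 = 44**2 = 1936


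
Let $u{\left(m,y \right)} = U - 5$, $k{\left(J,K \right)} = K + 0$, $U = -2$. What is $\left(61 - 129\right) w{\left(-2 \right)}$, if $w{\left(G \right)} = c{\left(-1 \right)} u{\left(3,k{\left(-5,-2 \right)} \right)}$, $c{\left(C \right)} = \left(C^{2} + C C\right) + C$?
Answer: $476$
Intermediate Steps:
$k{\left(J,K \right)} = K$
$c{\left(C \right)} = C + 2 C^{2}$ ($c{\left(C \right)} = \left(C^{2} + C^{2}\right) + C = 2 C^{2} + C = C + 2 C^{2}$)
$u{\left(m,y \right)} = -7$ ($u{\left(m,y \right)} = -2 - 5 = -7$)
$w{\left(G \right)} = -7$ ($w{\left(G \right)} = - (1 + 2 \left(-1\right)) \left(-7\right) = - (1 - 2) \left(-7\right) = \left(-1\right) \left(-1\right) \left(-7\right) = 1 \left(-7\right) = -7$)
$\left(61 - 129\right) w{\left(-2 \right)} = \left(61 - 129\right) \left(-7\right) = \left(-68\right) \left(-7\right) = 476$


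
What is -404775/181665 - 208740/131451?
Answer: -675028375/176889229 ≈ -3.8161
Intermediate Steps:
-404775/181665 - 208740/131451 = -404775*1/181665 - 208740*1/131451 = -8995/4037 - 69580/43817 = -675028375/176889229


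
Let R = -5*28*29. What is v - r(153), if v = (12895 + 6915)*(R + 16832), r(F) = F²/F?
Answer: 253013167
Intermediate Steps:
r(F) = F
R = -4060 (R = -140*29 = -4060)
v = 253013320 (v = (12895 + 6915)*(-4060 + 16832) = 19810*12772 = 253013320)
v - r(153) = 253013320 - 1*153 = 253013320 - 153 = 253013167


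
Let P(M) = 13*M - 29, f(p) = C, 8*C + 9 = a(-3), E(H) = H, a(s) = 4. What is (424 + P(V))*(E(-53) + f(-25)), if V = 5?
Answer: -49335/2 ≈ -24668.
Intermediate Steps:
C = -5/8 (C = -9/8 + (⅛)*4 = -9/8 + ½ = -5/8 ≈ -0.62500)
f(p) = -5/8
P(M) = -29 + 13*M
(424 + P(V))*(E(-53) + f(-25)) = (424 + (-29 + 13*5))*(-53 - 5/8) = (424 + (-29 + 65))*(-429/8) = (424 + 36)*(-429/8) = 460*(-429/8) = -49335/2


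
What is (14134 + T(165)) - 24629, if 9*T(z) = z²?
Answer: -7470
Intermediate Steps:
T(z) = z²/9
(14134 + T(165)) - 24629 = (14134 + (⅑)*165²) - 24629 = (14134 + (⅑)*27225) - 24629 = (14134 + 3025) - 24629 = 17159 - 24629 = -7470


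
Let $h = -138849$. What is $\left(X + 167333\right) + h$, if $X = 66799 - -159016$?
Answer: $254299$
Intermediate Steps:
$X = 225815$ ($X = 66799 + 159016 = 225815$)
$\left(X + 167333\right) + h = \left(225815 + 167333\right) - 138849 = 393148 - 138849 = 254299$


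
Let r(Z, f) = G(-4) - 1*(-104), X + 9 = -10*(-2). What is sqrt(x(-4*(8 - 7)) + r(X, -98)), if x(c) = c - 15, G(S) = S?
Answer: 9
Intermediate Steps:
X = 11 (X = -9 - 10*(-2) = -9 + 20 = 11)
r(Z, f) = 100 (r(Z, f) = -4 - 1*(-104) = -4 + 104 = 100)
x(c) = -15 + c
sqrt(x(-4*(8 - 7)) + r(X, -98)) = sqrt((-15 - 4*(8 - 7)) + 100) = sqrt((-15 - 4*1) + 100) = sqrt((-15 - 4) + 100) = sqrt(-19 + 100) = sqrt(81) = 9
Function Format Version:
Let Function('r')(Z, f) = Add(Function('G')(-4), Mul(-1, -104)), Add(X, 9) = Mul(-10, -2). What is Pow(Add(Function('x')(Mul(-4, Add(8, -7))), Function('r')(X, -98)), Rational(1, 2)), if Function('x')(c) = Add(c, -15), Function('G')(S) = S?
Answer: 9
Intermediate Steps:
X = 11 (X = Add(-9, Mul(-10, -2)) = Add(-9, 20) = 11)
Function('r')(Z, f) = 100 (Function('r')(Z, f) = Add(-4, Mul(-1, -104)) = Add(-4, 104) = 100)
Function('x')(c) = Add(-15, c)
Pow(Add(Function('x')(Mul(-4, Add(8, -7))), Function('r')(X, -98)), Rational(1, 2)) = Pow(Add(Add(-15, Mul(-4, Add(8, -7))), 100), Rational(1, 2)) = Pow(Add(Add(-15, Mul(-4, 1)), 100), Rational(1, 2)) = Pow(Add(Add(-15, -4), 100), Rational(1, 2)) = Pow(Add(-19, 100), Rational(1, 2)) = Pow(81, Rational(1, 2)) = 9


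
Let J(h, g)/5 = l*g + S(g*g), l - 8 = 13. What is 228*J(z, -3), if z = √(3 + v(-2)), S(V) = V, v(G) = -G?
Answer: -61560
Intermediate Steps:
l = 21 (l = 8 + 13 = 21)
z = √5 (z = √(3 - 1*(-2)) = √(3 + 2) = √5 ≈ 2.2361)
J(h, g) = 5*g² + 105*g (J(h, g) = 5*(21*g + g*g) = 5*(21*g + g²) = 5*(g² + 21*g) = 5*g² + 105*g)
228*J(z, -3) = 228*(5*(-3)*(21 - 3)) = 228*(5*(-3)*18) = 228*(-270) = -61560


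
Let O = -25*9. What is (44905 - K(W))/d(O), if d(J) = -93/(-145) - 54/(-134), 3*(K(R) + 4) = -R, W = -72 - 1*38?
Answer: 1307804155/30438 ≈ 42966.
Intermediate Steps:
W = -110 (W = -72 - 38 = -110)
O = -225
K(R) = -4 - R/3 (K(R) = -4 + (-R)/3 = -4 - R/3)
d(J) = 10146/9715 (d(J) = -93*(-1/145) - 54*(-1/134) = 93/145 + 27/67 = 10146/9715)
(44905 - K(W))/d(O) = (44905 - (-4 - ⅓*(-110)))/(10146/9715) = (44905 - (-4 + 110/3))*(9715/10146) = (44905 - 1*98/3)*(9715/10146) = (44905 - 98/3)*(9715/10146) = (134617/3)*(9715/10146) = 1307804155/30438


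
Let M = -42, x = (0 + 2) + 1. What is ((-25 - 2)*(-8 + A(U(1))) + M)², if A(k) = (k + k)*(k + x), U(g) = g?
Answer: 1764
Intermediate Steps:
x = 3 (x = 2 + 1 = 3)
A(k) = 2*k*(3 + k) (A(k) = (k + k)*(k + 3) = (2*k)*(3 + k) = 2*k*(3 + k))
((-25 - 2)*(-8 + A(U(1))) + M)² = ((-25 - 2)*(-8 + 2*1*(3 + 1)) - 42)² = (-27*(-8 + 2*1*4) - 42)² = (-27*(-8 + 8) - 42)² = (-27*0 - 42)² = (0 - 42)² = (-42)² = 1764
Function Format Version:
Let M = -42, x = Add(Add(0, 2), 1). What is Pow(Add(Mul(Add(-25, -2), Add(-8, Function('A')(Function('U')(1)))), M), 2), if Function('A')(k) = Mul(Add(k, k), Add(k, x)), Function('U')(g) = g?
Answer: 1764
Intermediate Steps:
x = 3 (x = Add(2, 1) = 3)
Function('A')(k) = Mul(2, k, Add(3, k)) (Function('A')(k) = Mul(Add(k, k), Add(k, 3)) = Mul(Mul(2, k), Add(3, k)) = Mul(2, k, Add(3, k)))
Pow(Add(Mul(Add(-25, -2), Add(-8, Function('A')(Function('U')(1)))), M), 2) = Pow(Add(Mul(Add(-25, -2), Add(-8, Mul(2, 1, Add(3, 1)))), -42), 2) = Pow(Add(Mul(-27, Add(-8, Mul(2, 1, 4))), -42), 2) = Pow(Add(Mul(-27, Add(-8, 8)), -42), 2) = Pow(Add(Mul(-27, 0), -42), 2) = Pow(Add(0, -42), 2) = Pow(-42, 2) = 1764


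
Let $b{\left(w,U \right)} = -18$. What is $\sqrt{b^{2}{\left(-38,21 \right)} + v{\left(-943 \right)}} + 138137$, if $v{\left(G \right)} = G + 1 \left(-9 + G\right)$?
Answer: $138137 + i \sqrt{1571} \approx 1.3814 \cdot 10^{5} + 39.636 i$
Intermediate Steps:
$v{\left(G \right)} = -9 + 2 G$ ($v{\left(G \right)} = G + \left(-9 + G\right) = -9 + 2 G$)
$\sqrt{b^{2}{\left(-38,21 \right)} + v{\left(-943 \right)}} + 138137 = \sqrt{\left(-18\right)^{2} + \left(-9 + 2 \left(-943\right)\right)} + 138137 = \sqrt{324 - 1895} + 138137 = \sqrt{-1571} + 138137 = i \sqrt{1571} + 138137 = 138137 + i \sqrt{1571}$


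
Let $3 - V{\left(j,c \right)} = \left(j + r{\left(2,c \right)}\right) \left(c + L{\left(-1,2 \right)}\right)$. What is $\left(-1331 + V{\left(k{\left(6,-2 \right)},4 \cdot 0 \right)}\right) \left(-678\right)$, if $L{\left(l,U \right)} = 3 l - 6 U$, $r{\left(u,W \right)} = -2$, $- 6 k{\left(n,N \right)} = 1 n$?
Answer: $930894$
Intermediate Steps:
$k{\left(n,N \right)} = - \frac{n}{6}$ ($k{\left(n,N \right)} = - \frac{1 n}{6} = - \frac{n}{6}$)
$L{\left(l,U \right)} = - 6 U + 3 l$
$V{\left(j,c \right)} = 3 - \left(-15 + c\right) \left(-2 + j\right)$ ($V{\left(j,c \right)} = 3 - \left(j - 2\right) \left(c + \left(\left(-6\right) 2 + 3 \left(-1\right)\right)\right) = 3 - \left(-2 + j\right) \left(c - 15\right) = 3 - \left(-2 + j\right) \left(-15 + c\right) = 3 - \left(-15 + c\right) \left(-2 + j\right)$)
$\left(-1331 + V{\left(k{\left(6,-2 \right)},4 \cdot 0 \right)}\right) \left(-678\right) = \left(-1331 - \left(27 + 4 \cdot 0 \left(\left(- \frac{1}{6}\right) 6\right) - \left(- \frac{5}{2}\right) 6 - 8 \cdot 0\right)\right) \left(-678\right) = \left(-1331 + \left(-27 + 2 \cdot 0 + 15 \left(-1\right) - 0 \left(-1\right)\right)\right) \left(-678\right) = \left(-1331 + \left(-27 + 0 - 15 + 0\right)\right) \left(-678\right) = \left(-1331 - 42\right) \left(-678\right) = \left(-1373\right) \left(-678\right) = 930894$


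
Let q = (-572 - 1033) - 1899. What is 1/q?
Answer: -1/3504 ≈ -0.00028539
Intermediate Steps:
q = -3504 (q = -1605 - 1899 = -3504)
1/q = 1/(-3504) = -1/3504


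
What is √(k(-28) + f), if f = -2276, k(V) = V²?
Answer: 2*I*√373 ≈ 38.626*I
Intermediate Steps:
√(k(-28) + f) = √((-28)² - 2276) = √(784 - 2276) = √(-1492) = 2*I*√373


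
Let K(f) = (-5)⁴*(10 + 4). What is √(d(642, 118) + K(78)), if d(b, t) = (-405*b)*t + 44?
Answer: I*√30672386 ≈ 5538.3*I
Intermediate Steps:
d(b, t) = 44 - 405*b*t (d(b, t) = -405*b*t + 44 = 44 - 405*b*t)
K(f) = 8750 (K(f) = 625*14 = 8750)
√(d(642, 118) + K(78)) = √((44 - 405*642*118) + 8750) = √((44 - 30681180) + 8750) = √(-30681136 + 8750) = √(-30672386) = I*√30672386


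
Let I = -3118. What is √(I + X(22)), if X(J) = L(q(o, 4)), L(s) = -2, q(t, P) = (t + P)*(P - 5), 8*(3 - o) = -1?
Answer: 4*I*√195 ≈ 55.857*I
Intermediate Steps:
o = 25/8 (o = 3 - ⅛*(-1) = 3 + ⅛ = 25/8 ≈ 3.1250)
q(t, P) = (-5 + P)*(P + t) (q(t, P) = (P + t)*(-5 + P) = (-5 + P)*(P + t))
X(J) = -2
√(I + X(22)) = √(-3118 - 2) = √(-3120) = 4*I*√195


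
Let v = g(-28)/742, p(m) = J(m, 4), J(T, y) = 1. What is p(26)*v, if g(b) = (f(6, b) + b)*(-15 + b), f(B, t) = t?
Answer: 172/53 ≈ 3.2453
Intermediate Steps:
p(m) = 1
g(b) = 2*b*(-15 + b) (g(b) = (b + b)*(-15 + b) = (2*b)*(-15 + b) = 2*b*(-15 + b))
v = 172/53 (v = (2*(-28)*(-15 - 28))/742 = (2*(-28)*(-43))*(1/742) = 2408*(1/742) = 172/53 ≈ 3.2453)
p(26)*v = 1*(172/53) = 172/53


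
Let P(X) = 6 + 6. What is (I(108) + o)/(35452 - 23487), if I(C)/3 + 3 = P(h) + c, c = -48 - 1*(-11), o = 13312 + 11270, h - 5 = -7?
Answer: 24498/11965 ≈ 2.0475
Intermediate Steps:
h = -2 (h = 5 - 7 = -2)
o = 24582
P(X) = 12
c = -37 (c = -48 + 11 = -37)
I(C) = -84 (I(C) = -9 + 3*(12 - 37) = -9 + 3*(-25) = -9 - 75 = -84)
(I(108) + o)/(35452 - 23487) = (-84 + 24582)/(35452 - 23487) = 24498/11965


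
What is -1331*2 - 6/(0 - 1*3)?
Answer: -2660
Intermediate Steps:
-1331*2 - 6/(0 - 1*3) = -121*22 - 6/(0 - 3) = -2662 - 6/(-3) = -2662 - 6*(-1)/3 = -2662 - 3*(-⅔) = -2662 + 2 = -2660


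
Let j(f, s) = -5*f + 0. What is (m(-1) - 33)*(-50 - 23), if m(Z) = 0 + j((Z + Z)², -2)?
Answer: 3869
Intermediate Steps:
j(f, s) = -5*f
m(Z) = -20*Z² (m(Z) = 0 - 5*(Z + Z)² = 0 - 5*4*Z² = 0 - 20*Z² = -20*Z²)
(m(-1) - 33)*(-50 - 23) = (-20*(-1)² - 33)*(-50 - 23) = (-20*1 - 33)*(-73) = (-20 - 33)*(-73) = -53*(-73) = 3869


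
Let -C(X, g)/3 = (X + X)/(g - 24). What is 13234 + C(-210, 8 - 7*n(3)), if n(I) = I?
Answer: 488398/37 ≈ 13200.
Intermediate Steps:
C(X, g) = -6*X/(-24 + g) (C(X, g) = -3*(X + X)/(g - 24) = -3*2*X/(-24 + g) = -6*X/(-24 + g))
13234 + C(-210, 8 - 7*n(3)) = 13234 - 6*(-210)/(-24 + (8 - 7*3)) = 13234 - 6*(-210)/(-24 + (8 - 21)) = 13234 - 6*(-210)/(-24 - 13) = 13234 - 6*(-210)/(-37) = 13234 - 6*(-210)*(-1/37) = 13234 - 1260/37 = 488398/37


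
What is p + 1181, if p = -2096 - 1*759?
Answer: -1674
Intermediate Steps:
p = -2855 (p = -2096 - 759 = -2855)
p + 1181 = -2855 + 1181 = -1674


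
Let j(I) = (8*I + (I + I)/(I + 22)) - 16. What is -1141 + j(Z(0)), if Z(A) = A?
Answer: -1157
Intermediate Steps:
j(I) = -16 + 8*I + 2*I/(22 + I) (j(I) = (8*I + (2*I)/(22 + I)) - 16 = (8*I + 2*I/(22 + I)) - 16 = -16 + 8*I + 2*I/(22 + I))
-1141 + j(Z(0)) = -1141 + 2*(-176 + 4*0² + 81*0)/(22 + 0) = -1141 + 2*(-176 + 4*0 + 0)/22 = -1141 + 2*(1/22)*(-176 + 0 + 0) = -1141 + 2*(1/22)*(-176) = -1141 - 16 = -1157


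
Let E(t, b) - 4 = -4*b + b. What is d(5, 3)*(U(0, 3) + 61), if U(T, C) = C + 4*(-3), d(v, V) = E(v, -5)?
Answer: 988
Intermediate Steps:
E(t, b) = 4 - 3*b (E(t, b) = 4 + (-4*b + b) = 4 - 3*b)
d(v, V) = 19 (d(v, V) = 4 - 3*(-5) = 4 + 15 = 19)
U(T, C) = -12 + C (U(T, C) = C - 12 = -12 + C)
d(5, 3)*(U(0, 3) + 61) = 19*((-12 + 3) + 61) = 19*(-9 + 61) = 19*52 = 988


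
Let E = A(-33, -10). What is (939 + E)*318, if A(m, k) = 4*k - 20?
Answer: 279522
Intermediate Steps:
A(m, k) = -20 + 4*k
E = -60 (E = -20 + 4*(-10) = -20 - 40 = -60)
(939 + E)*318 = (939 - 60)*318 = 879*318 = 279522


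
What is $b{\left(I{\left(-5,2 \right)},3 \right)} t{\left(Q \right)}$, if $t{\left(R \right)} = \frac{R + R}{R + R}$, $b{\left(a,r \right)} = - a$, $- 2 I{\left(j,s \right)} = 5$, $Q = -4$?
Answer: $\frac{5}{2} \approx 2.5$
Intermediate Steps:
$I{\left(j,s \right)} = - \frac{5}{2}$ ($I{\left(j,s \right)} = \left(- \frac{1}{2}\right) 5 = - \frac{5}{2}$)
$t{\left(R \right)} = 1$ ($t{\left(R \right)} = \frac{2 R}{2 R} = 2 R \frac{1}{2 R} = 1$)
$b{\left(I{\left(-5,2 \right)},3 \right)} t{\left(Q \right)} = \left(-1\right) \left(- \frac{5}{2}\right) 1 = \frac{5}{2} \cdot 1 = \frac{5}{2}$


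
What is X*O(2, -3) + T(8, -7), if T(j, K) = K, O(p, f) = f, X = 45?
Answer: -142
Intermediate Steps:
X*O(2, -3) + T(8, -7) = 45*(-3) - 7 = -135 - 7 = -142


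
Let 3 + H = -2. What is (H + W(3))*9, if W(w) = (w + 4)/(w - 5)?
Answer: -153/2 ≈ -76.500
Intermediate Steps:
H = -5 (H = -3 - 2 = -5)
W(w) = (4 + w)/(-5 + w)
(H + W(3))*9 = (-5 + (4 + 3)/(-5 + 3))*9 = (-5 + 7/(-2))*9 = (-5 - ½*7)*9 = (-5 - 7/2)*9 = -17/2*9 = -153/2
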